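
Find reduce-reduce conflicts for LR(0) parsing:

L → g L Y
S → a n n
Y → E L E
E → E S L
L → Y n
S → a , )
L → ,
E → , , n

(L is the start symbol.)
A reduce-reduce conflict occurs when an LR(0) state has two complete items [A → α .] and [B → β .] — both call for a reduction, and with no lookahead the parser cannot choose between them.

Augment with L' → L and build the canonical LR(0) collection (I0 = CLOSURE({[L' → . L]}), then GOTO on every symbol after a dot until no new states appear). It has 21 states:
  I0: { [E → . , , n], [E → . E S L], [L → . ,], [L → . Y n], [L → . g L Y], [L' → . L], [Y → . E L E] }  — shift
  I1: { [E → , . , n], [L → , .] }  — shift, reduce
  I2: { [E → . , , n], [E → . E S L], [E → E . S L], [L → . ,], [L → . Y n], [L → . g L Y], [S → . a , )], [S → . a n n], [Y → . E L E], [Y → E . L E] }  — shift
  I3: { [L' → L .] }  — accept
  I4: { [L → Y . n] }  — shift
  I5: { [E → . , , n], [E → . E S L], [L → . ,], [L → . Y n], [L → . g L Y], [L → g . L Y], [Y → . E L E] }  — shift
  I6: { [E → . , , n], [E → . E S L], [L → g L . Y], [Y → . E L E] }  — shift
  I7: { [E → , . , n] }  — shift
  I8: { [L → g L Y .] }  — reduce
  I9: { [E → , , . n] }  — shift
  I10: { [E → , , n .] }  — reduce
  I11: { [L → Y n .] }  — reduce
  I12: { [E → . , , n], [E → . E S L], [Y → E L . E] }  — shift
  I13: { [E → . , , n], [E → . E S L], [E → E S . L], [L → . ,], [L → . Y n], [L → . g L Y], [Y → . E L E] }  — shift
  I14: { [S → a . , )], [S → a . n n] }  — shift
  I15: { [S → a , . )] }  — shift
  I16: { [S → a n . n] }  — shift
  I17: { [S → a n n .] }  — reduce
  I18: { [S → a , ) .] }  — reduce
  I19: { [E → E S L .] }  — reduce
  I20: { [E → E . S L], [S → . a , )], [S → . a n n], [Y → E L E .] }  — shift, reduce

No state contains more than one complete item.

Answer: No reduce-reduce conflicts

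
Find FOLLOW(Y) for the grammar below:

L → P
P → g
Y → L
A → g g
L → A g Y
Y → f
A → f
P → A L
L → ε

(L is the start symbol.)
{ $ }

In L → A g Y: Y is at the end, add FOLLOW(L)

The FOLLOW sets referred to above (computed the same way, to a fixed point):
  FOLLOW(L) = { $ }

Taking the union: FOLLOW(Y) = { $ }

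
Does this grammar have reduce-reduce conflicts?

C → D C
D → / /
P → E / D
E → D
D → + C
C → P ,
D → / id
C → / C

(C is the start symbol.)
A reduce-reduce conflict occurs when an LR(0) state has two complete items [A → α .] and [B → β .] — both call for a reduction, and with no lookahead the parser cannot choose between them.

Augment with C' → C and build the canonical LR(0) collection (I0 = CLOSURE({[C' → . C]}), then GOTO on every symbol after a dot until no new states appear). It has 17 states:
  I0: { [C → . / C], [C → . D C], [C → . P ,], [C' → . C], [D → . + C], [D → . / /], [D → . / id], [E → . D], [P → . E / D] }  — shift
  I1: { [C → . / C], [C → . D C], [C → . P ,], [D → + . C], [D → . + C], [D → . / /], [D → . / id], [E → . D], [P → . E / D] }  — shift
  I2: { [C → . / C], [C → . D C], [C → . P ,], [C → / . C], [D → . + C], [D → . / /], [D → . / id], [D → / . /], [D → / . id], [E → . D], [P → . E / D] }  — shift
  I3: { [C' → C .] }  — accept
  I4: { [C → . / C], [C → . D C], [C → . P ,], [C → D . C], [D → . + C], [D → . / /], [D → . / id], [E → . D], [E → D .], [P → . E / D] }  — shift, reduce
  I5: { [P → E . / D] }  — shift
  I6: { [C → P . ,] }  — shift
  I7: { [C → P , .] }  — reduce
  I8: { [D → . + C], [D → . / /], [D → . / id], [P → E / . D] }  — shift
  I9: { [D → / . /], [D → / . id] }  — shift
  I10: { [P → E / D .] }  — reduce
  I11: { [D → / / .] }  — reduce
  I12: { [D → / id .] }  — reduce
  I13: { [C → D C .] }  — reduce
  I14: { [C → . / C], [C → . D C], [C → . P ,], [C → / . C], [D → . + C], [D → . / /], [D → . / id], [D → / . /], [D → / . id], [D → / / .], [E → . D], [P → . E / D] }  — shift, reduce
  I15: { [C → / C .] }  — reduce
  I16: { [D → + C .] }  — reduce

No state contains more than one complete item.

Answer: No reduce-reduce conflicts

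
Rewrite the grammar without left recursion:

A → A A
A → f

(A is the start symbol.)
A is directly left-recursive. The standard transformation for
  A → A α₁ | ... | A α_m | β₁ | ... | β_n
is
  A  → β₁ A' | ... | β_n A'
  A' → α₁ A' | ... | α_m A' | ε

A → f becomes A → f A'
A → A A becomes A' → A A'
Add A' → ε

Resulting grammar:
A → f A'
A' → A A'
A' → ε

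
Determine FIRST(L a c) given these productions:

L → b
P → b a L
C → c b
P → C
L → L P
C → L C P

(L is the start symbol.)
{ 'b' }

FIRST sets of the non-terminals involved (from the grammar, by fixed-point iteration):
  FIRST(L) = { 'b' }

To compute FIRST(L a c), process the symbols left to right:
Symbol L is a non-terminal. Add FIRST(L) \ {ε} = { 'b' }
L is not nullable (ε ∉ FIRST(L)), so stop here.
FIRST(L a c) = { 'b' }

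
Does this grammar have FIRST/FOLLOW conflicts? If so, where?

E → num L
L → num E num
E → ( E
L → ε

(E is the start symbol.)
Yes. L → num E num with FOLLOW(L) on { 'num' }

A FIRST/FOLLOW conflict occurs when a non-terminal N has a nullable alternative N → β (β ⇒* ε) and another alternative N → α with FIRST(α) ∩ FOLLOW(N) ≠ ∅: on such a lookahead the parser cannot decide between expanding α and letting N vanish via β.

Nullable non-terminals: L.

L: nullable alternative(s) L → ε; FOLLOW(L) = { $, 'num' }
  L → num E num: FIRST \ {ε} = { 'num' } — overlaps FOLLOW(L) on { 'num' }: CONFLICT
  L → ε: FIRST \ {ε} = { } — this is the only nullable alternative, skip

E has no nullable alternative, so no FIRST/FOLLOW check is needed there.

So the grammar has 1 FIRST/FOLLOW conflict (marked CONFLICT above).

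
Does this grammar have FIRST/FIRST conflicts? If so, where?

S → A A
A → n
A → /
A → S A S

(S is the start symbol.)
Yes. A → n / A → S A S on { 'n' }; A → '/' / A → S A S on { '/' }

FIRST sets of the non-terminals at (or reachable through a nullable prefix from) the front of some alternative:
  FIRST(S) = { '/', 'n' }

Productions for A:
  A → n: FIRST = { 'n' }
  A → /: FIRST = { '/' }
  A → S A S: FIRST = { '/', 'n' }
S has only one production, so no FIRST/FIRST conflict is possible there.

Conflict for A: A → n and A → S A S
  Overlap: { 'n' }
Conflict for A: A → / and A → S A S
  Overlap: { '/' }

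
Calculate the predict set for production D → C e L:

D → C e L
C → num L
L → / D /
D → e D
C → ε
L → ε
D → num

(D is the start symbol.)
{ 'e', 'num' }

PREDICT(D → C e L) = (FIRST(RHS) \ {ε}) ∪ (FOLLOW(D) if ε ∈ FIRST(RHS), i.e. RHS ⇒* ε)
FIRST(C) = { 'num', ε }
FIRST(C e L) = { 'e', 'num' }
ε ∉ FIRST(C e L), so FOLLOW(D) is not added.
PREDICT(D → C e L) = { 'e', 'num' }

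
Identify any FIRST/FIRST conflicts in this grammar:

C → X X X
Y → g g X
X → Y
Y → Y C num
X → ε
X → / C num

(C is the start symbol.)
Yes. Y → g g X / Y → Y C num on { 'g' }

FIRST sets of the non-terminals at (or reachable through a nullable prefix from) the front of some alternative:
  FIRST(Y) = { 'g' }

Productions for Y:
  Y → g g X: FIRST = { 'g' }
  Y → Y C num: FIRST = { 'g' }
Productions for X:
  X → Y: FIRST = { 'g' }
  X → ε: FIRST = { ε }
  X → / C num: FIRST = { '/' }
C has only one production, so no FIRST/FIRST conflict is possible there.

Conflict for Y: Y → g g X and Y → Y C num
  Overlap: { 'g' }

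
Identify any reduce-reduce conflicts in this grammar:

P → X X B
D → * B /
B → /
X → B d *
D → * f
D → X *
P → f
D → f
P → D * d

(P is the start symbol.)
Yes — I7: [D → f .] vs [P → f .]

A reduce-reduce conflict occurs when an LR(0) state has two complete items [A → α .] and [B → β .] — both call for a reduction, and with no lookahead the parser cannot choose between them.

Augment with P' → P and build the canonical LR(0) collection (I0 = CLOSURE({[P' → . P]}), then GOTO on every symbol after a dot until no new states appear). It has 18 states:
  I0: { [B → . /], [D → . * B /], [D → . * f], [D → . X *], [D → . f], [P → . D * d], [P → . X X B], [P → . f], [P' → . P], [X → . B d *] }  — shift
  I1: { [B → . /], [D → * . B /], [D → * . f] }  — shift
  I2: { [B → / .] }  — reduce
  I3: { [X → B . d *] }  — shift
  I4: { [P → D . * d] }  — shift
  I5: { [P' → P .] }  — accept
  I6: { [B → . /], [D → X . *], [P → X . X B], [X → . B d *] }  — shift
  I7: { [D → f .], [P → f .] }  — 2 reduces
  I8: { [D → X * .] }  — reduce
  I9: { [B → . /], [P → X X . B] }  — shift
  I10: { [P → X X B .] }  — reduce
  I11: { [P → D * . d] }  — shift
  I12: { [P → D * d .] }  — reduce
  I13: { [X → B d . *] }  — shift
  I14: { [X → B d * .] }  — reduce
  I15: { [D → * B . /] }  — shift
  I16: { [D → * f .] }  — reduce
  I17: { [D → * B / .] }  — reduce

I7 contains complete items [D → f .], [P → f .] — reduce-reduce conflict.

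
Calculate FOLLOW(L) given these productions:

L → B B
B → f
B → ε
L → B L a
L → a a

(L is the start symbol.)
{ $, 'a' }

To compute FOLLOW(L), find every occurrence of L on a right-hand side N → α L β: add FIRST(β) \ {ε}, and if β is empty or nullable also add FOLLOW(N). Iterate to a fixed point.

L is the start symbol, so $ ∈ FOLLOW(L).
In L → B L a: L is followed by a, add FIRST(a) \ {ε} = { 'a' }

Taking the union: FOLLOW(L) = { $, 'a' }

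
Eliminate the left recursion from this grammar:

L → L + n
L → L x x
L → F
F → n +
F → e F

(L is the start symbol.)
L is directly left-recursive. The standard transformation for
  A → A α₁ | ... | A α_m | β₁ | ... | β_n
is
  A  → β₁ A' | ... | β_n A'
  A' → α₁ A' | ... | α_m A' | ε

L → F becomes L → F L'
L → L + n becomes L' → + n L'
L → L x x becomes L' → x x L'
Add L' → ε

Productions for other non-terminals are unchanged:
  F → n +
  F → e F

Resulting grammar:
L → F L'
L' → + n L'
L' → x x L'
L' → ε
F → n +
F → e F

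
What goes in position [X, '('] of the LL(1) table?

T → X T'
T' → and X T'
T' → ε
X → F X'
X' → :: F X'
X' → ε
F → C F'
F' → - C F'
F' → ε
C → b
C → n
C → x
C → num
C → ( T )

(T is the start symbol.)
X → F X'

To find M[X, '('], we find productions for X where '(' is in the predict set (PREDICT(N → α) = (FIRST(α) \ {ε}) ∪ (FOLLOW(N) if α ⇒* ε)).

Relevant sets:
  FIRST(F) = { '(', 'b', 'n', 'num', 'x' }

X → F X': PREDICT = { '(', 'b', 'n', 'num', 'x' }
  '(' is in predict set, so this production goes in M[X, '(']

M[X, '('] = X → F X'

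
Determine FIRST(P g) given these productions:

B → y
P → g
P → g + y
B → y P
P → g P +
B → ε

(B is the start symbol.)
FIRST sets of the non-terminals involved (from the grammar, by fixed-point iteration):
  FIRST(P) = { 'g' }

To compute FIRST(P g), process the symbols left to right:
Symbol P is a non-terminal. Add FIRST(P) \ {ε} = { 'g' }
P is not nullable (ε ∉ FIRST(P)), so stop here.
FIRST(P g) = { 'g' }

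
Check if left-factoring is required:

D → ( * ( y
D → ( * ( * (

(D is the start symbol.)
Left-factoring is needed when two productions for the same non-terminal
share a common prefix on the right-hand side.

Productions for D:
  D → ( * ( y
  D → ( * ( * (

Found common prefix '( * (' in productions for D

Answer: Yes, D has productions with common prefix '( * ('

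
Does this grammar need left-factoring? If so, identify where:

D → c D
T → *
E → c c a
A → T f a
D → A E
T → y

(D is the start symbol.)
No, left-factoring is not needed

Left-factoring is needed when two productions for the same non-terminal
share a common prefix on the right-hand side.

Productions for D:
  D → c D
  D → A E
Productions for T:
  T → *
  T → y

No common prefixes found.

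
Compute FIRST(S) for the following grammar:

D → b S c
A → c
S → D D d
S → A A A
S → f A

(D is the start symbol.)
To compute FIRST(S), examine every production with S on the left-hand side, reading each right-hand side left to right until a non-nullable symbol is reached.

FIRST sets of the other non-terminals involved (by the same procedure, iterated to a fixed point):
  FIRST(D) = { 'b' }
  FIRST(A) = { 'c' }

From S → D D d:
  - D is a non-terminal: add FIRST(D) \ {ε} = { 'b' }
    D is not nullable, so stop
From S → A A A:
  - A is a non-terminal: add FIRST(A) \ {ε} = { 'c' }
    A is not nullable, so stop
From S → f A:
  - f is a terminal: add 'f' and stop

Collecting: FIRST(S) = { 'b', 'c', 'f' }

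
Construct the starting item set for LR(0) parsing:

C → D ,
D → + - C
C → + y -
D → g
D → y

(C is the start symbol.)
First, augment the grammar with C' → C
I₀ = CLOSURE({ [C' → . C] }):
  [C' → . C] has the dot before C: add [C → . D ,], [C → . + y -]
  [C → . D ,] has the dot before D: add [D → . + - C], [D → . g], [D → . y]
No further items can be added.

I₀ = { [C → . + y -], [C → . D ,], [C' → . C], [D → . + - C], [D → . g], [D → . y] }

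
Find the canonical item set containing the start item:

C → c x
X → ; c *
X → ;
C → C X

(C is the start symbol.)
First, augment the grammar with C' → C
I₀ = CLOSURE({ [C' → . C] }):
  [C' → . C] has the dot before C: add [C → . c x], [C → . C X]
No further items can be added.

I₀ = { [C → . C X], [C → . c x], [C' → . C] }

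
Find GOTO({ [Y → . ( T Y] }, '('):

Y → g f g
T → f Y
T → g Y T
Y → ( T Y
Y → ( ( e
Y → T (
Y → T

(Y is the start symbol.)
{ [T → . f Y], [T → . g Y T], [Y → ( . T Y] }

GOTO(I, '(') = CLOSURE({ [A → αX.β] : [A → α.Xβ] ∈ I, X = '(' })

Items with dot before '(', with the dot advanced:
  [Y → . ( T Y] → [Y → ( . T Y]
Closure of the advanced items:
  [Y → ( . T Y] has the dot before T: add [T → . f Y], [T → . g Y T]

GOTO = { [T → . f Y], [T → . g Y T], [Y → ( . T Y] }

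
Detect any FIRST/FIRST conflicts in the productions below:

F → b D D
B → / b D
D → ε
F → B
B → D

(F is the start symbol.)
No FIRST/FIRST conflicts.

A FIRST/FIRST conflict occurs when two productions N → α and N → β for the same non-terminal have FIRST(α) ∩ FIRST(β) ≠ ∅ (with ε ∈ FIRST of a nullable right-hand side, so two nullable alternatives also conflict).

FIRST sets of the non-terminals at (or reachable through a nullable prefix from) the front of some alternative:
  FIRST(B) = { '/', ε }
  FIRST(D) = { ε }

Productions for F:
  F → b D D: FIRST = { 'b' }
  F → B: FIRST = { '/', ε }
Productions for B:
  B → / b D: FIRST = { '/' }
  B → D: FIRST = { ε }
D has only one production, so no FIRST/FIRST conflict is possible there.

All alternatives of each non-terminal have pairwise disjoint FIRST sets.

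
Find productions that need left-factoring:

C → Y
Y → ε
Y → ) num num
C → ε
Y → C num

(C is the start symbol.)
No, left-factoring is not needed

Left-factoring is needed when two productions for the same non-terminal
share a common prefix on the right-hand side.

Productions for C:
  C → Y
  C → ε
Productions for Y:
  Y → ε
  Y → ) num num
  Y → C num

No common prefixes found.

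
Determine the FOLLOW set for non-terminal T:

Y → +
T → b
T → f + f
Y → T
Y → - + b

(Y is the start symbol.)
To compute FOLLOW(T), find every occurrence of T on a right-hand side N → α T β: add FIRST(β) \ {ε}, and if β is empty or nullable also add FOLLOW(N). Iterate to a fixed point.

In Y → T: T is at the end, add FOLLOW(Y)

The FOLLOW sets referred to above (computed the same way, to a fixed point):
  FOLLOW(Y) = { $ }

Taking the union: FOLLOW(T) = { $ }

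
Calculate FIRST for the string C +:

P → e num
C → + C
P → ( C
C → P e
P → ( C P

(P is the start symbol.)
FIRST sets of the non-terminals involved (from the grammar, by fixed-point iteration):
  FIRST(C) = { '(', '+', 'e' }

To compute FIRST(C +), process the symbols left to right:
Symbol C is a non-terminal. Add FIRST(C) \ {ε} = { '(', '+', 'e' }
C is not nullable (ε ∉ FIRST(C)), so stop here.
FIRST(C +) = { '(', '+', 'e' }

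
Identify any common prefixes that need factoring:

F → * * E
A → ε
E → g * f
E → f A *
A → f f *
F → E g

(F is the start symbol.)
No, left-factoring is not needed

Left-factoring is needed when two productions for the same non-terminal
share a common prefix on the right-hand side.

Productions for F:
  F → * * E
  F → E g
Productions for A:
  A → ε
  A → f f *
Productions for E:
  E → g * f
  E → f A *

No common prefixes found.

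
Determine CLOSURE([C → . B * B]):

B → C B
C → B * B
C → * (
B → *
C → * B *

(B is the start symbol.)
{ [B → . *], [B → . C B], [C → . * (], [C → . * B *], [C → . B * B] }

To compute CLOSURE, for each item [A → α.Bβ] where B is a non-terminal, add [B → .γ] for all productions B → γ; repeat for the newly added items until nothing changes.

Start with: [C → . B * B]
  [C → . B * B] has the dot before B: add [B → . C B], [B → . *]
  [B → . C B] has the dot before C: add [C → . * (], [C → . * B *]
No further items can be added.

CLOSURE = { [B → . *], [B → . C B], [C → . * (], [C → . * B *], [C → . B * B] }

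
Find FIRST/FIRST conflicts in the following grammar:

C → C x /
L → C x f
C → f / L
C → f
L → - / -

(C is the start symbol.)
A FIRST/FIRST conflict occurs when two productions N → α and N → β for the same non-terminal have FIRST(α) ∩ FIRST(β) ≠ ∅ (with ε ∈ FIRST of a nullable right-hand side, so two nullable alternatives also conflict).

FIRST sets of the non-terminals at (or reachable through a nullable prefix from) the front of some alternative:
  FIRST(C) = { 'f' }

Productions for C:
  C → C x /: FIRST = { 'f' }
  C → f / L: FIRST = { 'f' }
  C → f: FIRST = { 'f' }
Productions for L:
  L → C x f: FIRST = { 'f' }
  L → - / -: FIRST = { '-' }

Conflict for C: C → C x / and C → f / L
  Overlap: { 'f' }
Conflict for C: C → C x / and C → f
  Overlap: { 'f' }
Conflict for C: C → f / L and C → f
  Overlap: { 'f' }

Answer: Yes. C → C x '/' / C → f '/' L on { 'f' }; C → C x '/' / C → f on { 'f' }; C → f '/' L / C → f on { 'f' }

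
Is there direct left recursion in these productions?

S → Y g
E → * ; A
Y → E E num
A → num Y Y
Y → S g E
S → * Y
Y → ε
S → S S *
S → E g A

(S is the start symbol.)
Yes, S is left-recursive

Direct left recursion occurs when N → N α for some non-terminal N (the right-hand side begins with the left-hand side itself).

S → Y g: starts with Y
E → * ; A: starts with '*'
Y → E E num: starts with E
A → num Y Y: starts with num
Y → S g E: starts with S
S → * Y: starts with '*'
Y → ε: starts with ε
S → S S *: LEFT RECURSIVE (starts with S)
S → E g A: starts with E

The grammar has direct left recursion on: S.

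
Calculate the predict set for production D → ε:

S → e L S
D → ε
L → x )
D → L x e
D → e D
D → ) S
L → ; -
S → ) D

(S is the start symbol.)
PREDICT(D → ε) = (FIRST(RHS) \ {ε}) ∪ (FOLLOW(D) if ε ∈ FIRST(RHS), i.e. RHS ⇒* ε)
The right-hand side is ε (FIRST(ε) = { ε }), so the predict set is FOLLOW(D) = { $ }
PREDICT(D → ε) = { $ }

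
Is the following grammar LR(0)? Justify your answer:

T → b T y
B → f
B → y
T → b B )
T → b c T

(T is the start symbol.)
A grammar is LR(0) if no state in the canonical LR(0) collection has:
  - both a shift item (dot before a terminal) and a complete item (shift-reduce conflict), or
  - two or more complete items (reduce-reduce conflict; the accept item [T' → T .] counts as a complete item here).

Augment with T' → T and build the canonical LR(0) collection (I0 = CLOSURE({[T' → . T]}), then GOTO on every symbol after a dot until no new states appear). It has 11 states:
  I0: { [T → . b B )], [T → . b T y], [T → . b c T], [T' → . T] }  — shift
  I1: { [T' → T .] }  — accept
  I2: { [B → . f], [B → . y], [T → . b B )], [T → . b T y], [T → . b c T], [T → b . B )], [T → b . T y], [T → b . c T] }  — shift
  I3: { [T → b B . )] }  — shift
  I4: { [T → b T . y] }  — shift
  I5: { [T → . b B )], [T → . b T y], [T → . b c T], [T → b c . T] }  — shift
  I6: { [B → f .] }  — reduce
  I7: { [B → y .] }  — reduce
  I8: { [T → b c T .] }  — reduce
  I9: { [T → b T y .] }  — reduce
  I10: { [T → b B ) .] }  — reduce

Every state is either a pure shift/goto state or contains exactly one complete item and nothing to shift — no conflicts. The grammar is LR(0).

Answer: Yes, the grammar is LR(0)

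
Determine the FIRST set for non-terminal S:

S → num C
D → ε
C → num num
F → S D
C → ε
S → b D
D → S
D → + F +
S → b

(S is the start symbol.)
{ 'b', 'num' }

From S → num C:
  - num is a terminal: add 'num' and stop
From S → b D:
  - b is a terminal: add 'b' and stop
From S → b:
  - b is a terminal: add 'b' and stop

Collecting: FIRST(S) = { 'b', 'num' }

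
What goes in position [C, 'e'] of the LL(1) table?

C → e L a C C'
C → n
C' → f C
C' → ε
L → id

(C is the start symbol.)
C → e L a C C'

To find M[C, 'e'], we find productions for C where 'e' is in the predict set (PREDICT(N → α) = (FIRST(α) \ {ε}) ∪ (FOLLOW(N) if α ⇒* ε)).

C → e L a C C': PREDICT = { 'e' }
  'e' is in predict set, so this production goes in M[C, 'e']
C → n: PREDICT = { 'n' }

M[C, 'e'] = C → e L a C C'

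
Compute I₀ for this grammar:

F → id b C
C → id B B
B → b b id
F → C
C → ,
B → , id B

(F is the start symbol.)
{ [C → . ,], [C → . id B B], [F → . C], [F → . id b C], [F' → . F] }

First, augment the grammar with F' → F
I₀ = CLOSURE({ [F' → . F] }):
  [F' → . F] has the dot before F: add [F → . id b C], [F → . C]
  [F → . C] has the dot before C: add [C → . id B B], [C → . ,]
No further items can be added.

I₀ = { [C → . ,], [C → . id B B], [F → . C], [F → . id b C], [F' → . F] }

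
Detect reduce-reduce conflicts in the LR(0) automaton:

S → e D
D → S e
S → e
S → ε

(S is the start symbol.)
A reduce-reduce conflict occurs when an LR(0) state has two complete items [A → α .] and [B → β .] — both call for a reduction, and with no lookahead the parser cannot choose between them.

Augment with S' → S and build the canonical LR(0) collection (I0 = CLOSURE({[S' → . S]}), then GOTO on every symbol after a dot until no new states appear). It has 6 states:
  I0: { [S → . e D], [S → . e], [S → .], [S' → . S] }  — shift, reduce
  I1: { [S' → S .] }  — accept
  I2: { [D → . S e], [S → . e D], [S → . e], [S → .], [S → e . D], [S → e .] }  — shift, 2 reduces
  I3: { [S → e D .] }  — reduce
  I4: { [D → S . e] }  — shift
  I5: { [D → S e .] }  — reduce

I2 contains complete items [S → .], [S → e .] — reduce-reduce conflict.

Answer: Yes — I2: [S → .] vs [S → e .]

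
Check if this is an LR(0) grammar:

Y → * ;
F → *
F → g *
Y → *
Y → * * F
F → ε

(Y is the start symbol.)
No. Shift-reduce conflict between [Y → * .] and [Y → * . * F]

A grammar is LR(0) if no state in the canonical LR(0) collection has:
  - both a shift item (dot before a terminal) and a complete item (shift-reduce conflict), or
  - two or more complete items (reduce-reduce conflict; the accept item [Y' → Y .] counts as a complete item here).

Augment with Y' → Y and build the canonical LR(0) collection (I0 = CLOSURE({[Y' → . Y]}), then GOTO on every symbol after a dot until no new states appear). It has 9 states:
  I0: { [Y → . * * F], [Y → . * ;], [Y → . *], [Y' → . Y] }  — shift
  I1: { [Y → * . * F], [Y → * . ;], [Y → * .] }  — shift, reduce
  I2: { [Y' → Y .] }  — accept
  I3: { [F → . *], [F → . g *], [F → .], [Y → * * . F] }  — shift, reduce
  I4: { [Y → * ; .] }  — reduce
  I5: { [F → * .] }  — reduce
  I6: { [Y → * * F .] }  — reduce
  I7: { [F → g . *] }  — shift
  I8: { [F → g * .] }  — reduce

Conflict in state I1:
  Shift-reduce conflict between [Y → * .] and [Y → * . * F]
So the grammar is NOT LR(0).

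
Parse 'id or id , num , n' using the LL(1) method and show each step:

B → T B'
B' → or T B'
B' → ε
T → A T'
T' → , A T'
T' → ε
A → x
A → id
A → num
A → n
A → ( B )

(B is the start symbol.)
LL(1) parsing maintains a stack (initially the start symbol over $) and the input. At each step: if the stack top is a terminal, match it against the current input token; if it is a non-terminal N, replace it with the RHS of M[N, lookahead] (the unique production whose predict set contains the lookahead).

Stack is shown with the top on the left.

Stack        Input                 Action
-----------------------------------------
B $          id or id , num , n $  output B → T B'
T B' $       id or id , num , n $  output T → A T'
A T' B' $    id or id , num , n $  output A → id
id T' B' $   id or id , num , n $  match 'id'
T' B' $      or id , num , n $     output T' → ε
B' $         or id , num , n $     output B' → or T B'
or T B' $    or id , num , n $     match 'or'
T B' $       id , num , n $        output T → A T'
A T' B' $    id , num , n $        output A → id
id T' B' $   id , num , n $        match 'id'
T' B' $      , num , n $           output T' → , A T'
, A T' B' $  , num , n $           match ','
A T' B' $    num , n $             output A → num
num T' B' $  num , n $             match 'num'
T' B' $      , n $                 output T' → , A T'
, A T' B' $  , n $                 match ','
A T' B' $    n $                   output A → n
n T' B' $    n $                   match 'n'
T' B' $      $                     output T' → ε
B' $         $                     output B' → ε
$            $                     accept

The string is accepted.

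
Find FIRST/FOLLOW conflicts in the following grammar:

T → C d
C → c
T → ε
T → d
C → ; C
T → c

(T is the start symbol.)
No FIRST/FOLLOW conflicts.

A FIRST/FOLLOW conflict occurs when a non-terminal N has a nullable alternative N → β (β ⇒* ε) and another alternative N → α with FIRST(α) ∩ FOLLOW(N) ≠ ∅: on such a lookahead the parser cannot decide between expanding α and letting N vanish via β.

Nullable non-terminals: T.
FIRST sets used below: FIRST(C) = { ';', 'c' }

T: nullable alternative(s) T → ε; FOLLOW(T) = { $ }
  T → C d: FIRST \ {ε} = { ';', 'c' } — disjoint from FOLLOW(T)
  T → ε: FIRST \ {ε} = { } — this is the only nullable alternative, skip
  T → d: FIRST \ {ε} = { 'd' } — disjoint from FOLLOW(T)
  T → c: FIRST \ {ε} = { 'c' } — disjoint from FOLLOW(T)

C has no nullable alternative, so no FIRST/FOLLOW check is needed there.

No FIRST/FOLLOW conflicts found.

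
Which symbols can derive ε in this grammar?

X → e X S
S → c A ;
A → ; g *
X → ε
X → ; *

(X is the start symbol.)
{ 'X' }

A non-terminal is nullable if it can derive ε (the empty string): either it has an ε-production, or it has a production whose right-hand side consists entirely of nullable non-terminals.

ε-productions: X → ε
So X is immediately nullable.
No further non-terminal can be added: every production for the remaining non-terminals contains a terminal or a non-nullable non-terminal.
Nullable = { 'X' }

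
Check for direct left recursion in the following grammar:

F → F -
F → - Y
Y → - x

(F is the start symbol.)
Direct left recursion occurs when N → N α for some non-terminal N (the right-hand side begins with the left-hand side itself).

F → F -: LEFT RECURSIVE (starts with F)
F → - Y: starts with '-'
Y → - x: starts with '-'

The grammar has direct left recursion on: F.

Answer: Yes, F is left-recursive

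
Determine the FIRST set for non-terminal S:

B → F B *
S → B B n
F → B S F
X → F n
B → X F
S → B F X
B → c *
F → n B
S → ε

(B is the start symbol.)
{ 'c', 'n', ε }

FIRST sets of the other non-terminals involved (by the same procedure, iterated to a fixed point):
  FIRST(B) = { 'c', 'n' }

From S → B B n:
  - B is a non-terminal: add FIRST(B) \ {ε} = { 'c', 'n' }
    B is not nullable, so stop
From S → B F X:
  - B is a non-terminal: add FIRST(B) \ {ε} = { 'c', 'n' }
    B is not nullable, so stop
From S → ε:
  - ε-production, so ε ∈ FIRST(S)

Collecting: FIRST(S) = { 'c', 'n', ε }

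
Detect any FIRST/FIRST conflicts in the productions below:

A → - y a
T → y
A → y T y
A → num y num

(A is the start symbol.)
A FIRST/FIRST conflict occurs when two productions N → α and N → β for the same non-terminal have FIRST(α) ∩ FIRST(β) ≠ ∅ (with ε ∈ FIRST of a nullable right-hand side, so two nullable alternatives also conflict).

Productions for A:
  A → - y a: FIRST = { '-' }
  A → y T y: FIRST = { 'y' }
  A → num y num: FIRST = { 'num' }
T has only one production, so no FIRST/FIRST conflict is possible there.

All alternatives of each non-terminal have pairwise disjoint FIRST sets.

Answer: No FIRST/FIRST conflicts.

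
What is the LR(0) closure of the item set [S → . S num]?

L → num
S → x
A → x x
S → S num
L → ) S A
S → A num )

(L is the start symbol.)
{ [A → . x x], [S → . A num )], [S → . S num], [S → . x] }

To compute CLOSURE, for each item [A → α.Bβ] where B is a non-terminal, add [B → .γ] for all productions B → γ; repeat for the newly added items until nothing changes.

Start with: [S → . S num]
  [S → . S num] has the dot before S: add [S → . x], [S → . A num )]
  [S → . A num )] has the dot before A: add [A → . x x]
No further items can be added.

CLOSURE = { [A → . x x], [S → . A num )], [S → . S num], [S → . x] }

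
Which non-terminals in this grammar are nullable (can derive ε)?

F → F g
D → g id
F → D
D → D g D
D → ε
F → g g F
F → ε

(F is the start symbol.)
{ 'D', 'F' }

A non-terminal is nullable if it can derive ε (the empty string): either it has an ε-production, or it has a production whose right-hand side consists entirely of nullable non-terminals.

ε-productions: D → ε, F → ε
So D, F are immediately nullable.
Every non-terminal is now nullable.
Nullable = { 'D', 'F' }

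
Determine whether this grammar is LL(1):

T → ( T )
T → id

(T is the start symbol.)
Yes, the grammar is LL(1).

For T:
  PREDICT(T → '(' T ')') = { '(' }
  PREDICT(T → id) = { 'id' }

All predict sets are disjoint. The grammar IS LL(1).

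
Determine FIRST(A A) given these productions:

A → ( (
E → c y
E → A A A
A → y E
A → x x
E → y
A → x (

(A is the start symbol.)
{ '(', 'x', 'y' }

FIRST sets of the non-terminals involved (from the grammar, by fixed-point iteration):
  FIRST(A) = { '(', 'x', 'y' }

To compute FIRST(A A), process the symbols left to right:
Symbol A is a non-terminal. Add FIRST(A) \ {ε} = { '(', 'x', 'y' }
A is not nullable (ε ∉ FIRST(A)), so stop here.
FIRST(A A) = { '(', 'x', 'y' }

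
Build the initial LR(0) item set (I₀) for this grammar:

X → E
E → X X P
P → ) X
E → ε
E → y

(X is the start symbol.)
{ [E → . X X P], [E → . y], [E → .], [X → . E], [X' → . X] }

First, augment the grammar with X' → X
I₀ = CLOSURE({ [X' → . X] }):
  [X' → . X] has the dot before X: add [X → . E]
  [X → . E] has the dot before E: add [E → . X X P], [E → .], [E → . y]
No further items can be added.

I₀ = { [E → . X X P], [E → . y], [E → .], [X → . E], [X' → . X] }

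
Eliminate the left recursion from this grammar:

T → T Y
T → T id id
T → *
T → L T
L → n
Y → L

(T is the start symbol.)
T → * T'
T → L T T'
T' → Y T'
T' → id id T'
T' → ε
L → n
Y → L

T is directly left-recursive. The standard transformation for
  A → A α₁ | ... | A α_m | β₁ | ... | β_n
is
  A  → β₁ A' | ... | β_n A'
  A' → α₁ A' | ... | α_m A' | ε

T → * becomes T → * T'
T → L T becomes T → L T T'
T → T Y becomes T' → Y T'
T → T id id becomes T' → id id T'
Add T' → ε

Productions for other non-terminals are unchanged:
  L → n
  Y → L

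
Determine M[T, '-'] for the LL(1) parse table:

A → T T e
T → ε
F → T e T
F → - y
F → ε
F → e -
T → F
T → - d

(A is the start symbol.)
To find M[T, '-'], we find productions for T where '-' is in the predict set (PREDICT(N → α) = (FIRST(α) \ {ε}) ∪ (FOLLOW(N) if α ⇒* ε)).

Relevant sets:
  FIRST(F) = { '-', 'e', ε }
  FOLLOW(T) = { '-', 'e' }

T → ε: PREDICT = { '-', 'e' }
  '-' is in predict set, so this production goes in M[T, '-']
T → F: PREDICT = { '-', 'e' }
  '-' is in predict set, so this production goes in M[T, '-']
T → - d: PREDICT = { '-' }
  '-' is in predict set, so this production goes in M[T, '-']

M[T, '-'] = T → ε, T → F, T → - d  (a multiply-defined cell — the grammar is not LL(1))

Answer: T → ε, T → F, T → - d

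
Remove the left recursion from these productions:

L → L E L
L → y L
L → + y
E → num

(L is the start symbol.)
L → y L L'
L → + y L'
L' → E L L'
L' → ε
E → num

L is directly left-recursive. The standard transformation for
  A → A α₁ | ... | A α_m | β₁ | ... | β_n
is
  A  → β₁ A' | ... | β_n A'
  A' → α₁ A' | ... | α_m A' | ε

L → y L becomes L → y L L'
L → + y becomes L → + y L'
L → L E L becomes L' → E L L'
Add L' → ε

Productions for other non-terminals are unchanged:
  E → num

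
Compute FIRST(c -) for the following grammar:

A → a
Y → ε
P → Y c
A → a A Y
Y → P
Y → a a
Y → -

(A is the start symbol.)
To compute FIRST(c -), process the symbols left to right:
Symbol c is a terminal. Add 'c' and stop.
FIRST(c -) = { 'c' }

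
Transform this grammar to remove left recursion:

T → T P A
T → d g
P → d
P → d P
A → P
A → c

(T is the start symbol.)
T is directly left-recursive. The standard transformation for
  A → A α₁ | ... | A α_m | β₁ | ... | β_n
is
  A  → β₁ A' | ... | β_n A'
  A' → α₁ A' | ... | α_m A' | ε

T → d g becomes T → d g T'
T → T P A becomes T' → P A T'
Add T' → ε

Productions for other non-terminals are unchanged:
  P → d
  P → d P
  A → P
  A → c

Resulting grammar:
T → d g T'
T' → P A T'
T' → ε
P → d
P → d P
A → P
A → c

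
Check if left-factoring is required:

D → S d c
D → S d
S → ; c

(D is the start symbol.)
Yes, D has productions with common prefix 'S d'

Left-factoring is needed when two productions for the same non-terminal
share a common prefix on the right-hand side.

Productions for D:
  D → S d c
  D → S d

Found common prefix 'S d' in productions for D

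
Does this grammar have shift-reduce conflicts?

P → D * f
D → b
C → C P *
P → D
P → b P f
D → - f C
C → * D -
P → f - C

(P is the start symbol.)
Yes — I2: [P → D .] vs [P → D . * f]; I4: [D → b .] vs [D → . - f C]; I8: [P → f - C .] vs [D → . - f C]; I19: [D → - f C .] vs [D → . - f C]

Augment with P' → P and build the canonical LR(0) collection (I0 = CLOSURE({[P' → . P]}), then GOTO on every symbol after a dot until no new states appear). It has 20 states:
  I0: { [D → . - f C], [D → . b], [P → . D * f], [P → . D], [P → . b P f], [P → . f - C], [P' → . P] }  — shift
  I1: { [D → - . f C] }  — shift
  I2: { [P → D . * f], [P → D .] }  — shift, reduce
  I3: { [P' → P .] }  — accept
  I4: { [D → . - f C], [D → . b], [D → b .], [P → . D * f], [P → . D], [P → . b P f], [P → . f - C], [P → b . P f] }  — shift, reduce
  I5: { [P → f . - C] }  — shift
  I6: { [C → . * D -], [C → . C P *], [P → f - . C] }  — shift
  I7: { [C → * . D -], [D → . - f C], [D → . b] }  — shift
  I8: { [C → C . P *], [D → . - f C], [D → . b], [P → . D * f], [P → . D], [P → . b P f], [P → . f - C], [P → f - C .] }  — shift, reduce
  I9: { [C → C P . *] }  — shift
  I10: { [C → C P * .] }  — reduce
  I11: { [C → * D . -] }  — shift
  I12: { [D → b .] }  — reduce
  I13: { [C → * D - .] }  — reduce
  I14: { [P → b P . f] }  — shift
  I15: { [P → b P f .] }  — reduce
  I16: { [P → D * . f] }  — shift
  I17: { [P → D * f .] }  — reduce
  I18: { [C → . * D -], [C → . C P *], [D → - f . C] }  — shift
  I19: { [C → C . P *], [D → - f C .], [D → . - f C], [D → . b], [P → . D * f], [P → . D], [P → . b P f], [P → . f - C] }  — shift, reduce

I2 contains reduce item [P → D .] and shift item [P → D . * f] — shift-reduce conflict.
I4 contains reduce item [D → b .] and shift items [D → . - f C], [D → . b], [P → . b P f], [P → . f - C] — shift-reduce conflict.
I8 contains reduce item [P → f - C .] and shift items [D → . - f C], [D → . b], [P → . b P f], [P → . f - C] — shift-reduce conflict.
I19 contains reduce item [D → - f C .] and shift items [D → . - f C], [D → . b], [P → . b P f], [P → . f - C] — shift-reduce conflict.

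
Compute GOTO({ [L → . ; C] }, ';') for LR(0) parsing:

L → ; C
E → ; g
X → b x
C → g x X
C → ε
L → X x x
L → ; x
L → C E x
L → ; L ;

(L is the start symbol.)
GOTO(I, ';') = CLOSURE({ [A → αX.β] : [A → α.Xβ] ∈ I, X = ';' })

Items with dot before ';', with the dot advanced:
  [L → . ; C] → [L → ; . C]
Closure of the advanced items:
  [L → ; . C] has the dot before C: add [C → . g x X], [C → .]

GOTO = { [C → . g x X], [C → .], [L → ; . C] }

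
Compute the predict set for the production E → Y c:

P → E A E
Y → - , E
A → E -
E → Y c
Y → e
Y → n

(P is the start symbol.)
{ '-', 'e', 'n' }

PREDICT(E → Y c) = (FIRST(RHS) \ {ε}) ∪ (FOLLOW(E) if ε ∈ FIRST(RHS), i.e. RHS ⇒* ε)
FIRST(Y) = { '-', 'e', 'n' }
FIRST(Y c) = { '-', 'e', 'n' }
ε ∉ FIRST(Y c), so FOLLOW(E) is not added.
PREDICT(E → Y c) = { '-', 'e', 'n' }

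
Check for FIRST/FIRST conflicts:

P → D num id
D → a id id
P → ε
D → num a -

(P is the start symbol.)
A FIRST/FIRST conflict occurs when two productions N → α and N → β for the same non-terminal have FIRST(α) ∩ FIRST(β) ≠ ∅ (with ε ∈ FIRST of a nullable right-hand side, so two nullable alternatives also conflict).

FIRST sets of the non-terminals at (or reachable through a nullable prefix from) the front of some alternative:
  FIRST(D) = { 'a', 'num' }

Productions for P:
  P → D num id: FIRST = { 'a', 'num' }
  P → ε: FIRST = { ε }
Productions for D:
  D → a id id: FIRST = { 'a' }
  D → num a -: FIRST = { 'num' }

All alternatives of each non-terminal have pairwise disjoint FIRST sets.

Answer: No FIRST/FIRST conflicts.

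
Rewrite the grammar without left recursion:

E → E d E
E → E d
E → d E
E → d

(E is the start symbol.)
E is directly left-recursive. The standard transformation for
  A → A α₁ | ... | A α_m | β₁ | ... | β_n
is
  A  → β₁ A' | ... | β_n A'
  A' → α₁ A' | ... | α_m A' | ε

E → d E becomes E → d E E'
E → d becomes E → d E'
E → E d E becomes E' → d E E'
E → E d becomes E' → d E'
Add E' → ε

Resulting grammar:
E → d E E'
E → d E'
E' → d E E'
E' → d E'
E' → ε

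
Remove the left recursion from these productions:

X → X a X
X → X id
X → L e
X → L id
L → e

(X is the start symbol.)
X → L e X'
X → L id X'
X' → a X X'
X' → id X'
X' → ε
L → e

X is directly left-recursive. The standard transformation for
  A → A α₁ | ... | A α_m | β₁ | ... | β_n
is
  A  → β₁ A' | ... | β_n A'
  A' → α₁ A' | ... | α_m A' | ε

X → L e becomes X → L e X'
X → L id becomes X → L id X'
X → X a X becomes X' → a X X'
X → X id becomes X' → id X'
Add X' → ε

Productions for other non-terminals are unchanged:
  L → e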